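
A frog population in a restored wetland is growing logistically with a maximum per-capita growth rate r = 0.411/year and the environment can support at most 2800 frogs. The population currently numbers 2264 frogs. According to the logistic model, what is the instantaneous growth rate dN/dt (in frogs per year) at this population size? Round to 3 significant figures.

dN/dt = rN(1 − N/K) = 0.411 × 2264 × (1 − 2264/2800).
1 − 2264/2800 = 0.19143; dN/dt = 0.411 × 2264 × 0.19143 = 178.13.

178 frogs per year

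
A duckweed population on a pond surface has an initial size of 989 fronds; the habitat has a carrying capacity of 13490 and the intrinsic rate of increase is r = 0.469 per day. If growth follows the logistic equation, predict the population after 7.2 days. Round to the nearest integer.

9422 fronds

A = (K − N₀)/N₀ = (13490 − 989)/989 = 12.64.
N(t) = K/(1 + A·e^(−rt)) = 13490/(1 + 12.64×e^(−0.469×7.2)).
e^(−3.377) = 0.034157; denominator = 1 + 12.64×0.034157 = 1.4317.
N = 13490/1.4317 = 9422.1.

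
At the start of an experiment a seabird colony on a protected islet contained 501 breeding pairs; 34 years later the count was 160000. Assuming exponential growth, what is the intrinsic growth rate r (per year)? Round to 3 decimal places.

0.170 per year

From N(t) = N₀·e^(rt): e^(r·34) = 160000/501 = 319.36.
r·34 = ln(319.36) = 5.7663, so r = 5.7663/34 = 0.1696.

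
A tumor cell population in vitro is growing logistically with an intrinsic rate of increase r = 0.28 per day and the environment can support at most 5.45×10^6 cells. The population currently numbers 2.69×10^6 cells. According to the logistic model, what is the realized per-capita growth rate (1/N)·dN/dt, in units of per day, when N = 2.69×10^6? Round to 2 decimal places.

0.14 per day

(1/N)·dN/dt = r(1 − N/K) = 0.28 × (1 − 2.69×10^6/5.45×10^6).
= 0.28 × 0.50642 = 0.1418.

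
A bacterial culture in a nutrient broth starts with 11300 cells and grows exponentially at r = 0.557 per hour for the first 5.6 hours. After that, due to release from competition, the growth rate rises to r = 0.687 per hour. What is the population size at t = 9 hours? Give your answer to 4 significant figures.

2643000 cells

Phase 1: N(5.6) = 11300·e^(0.557×5.6) = 11300·e^3.119 = 255699.
Phase 2 runs for 9 − 5.6 = 3.4 hours at r = 0.687.
N(9) = 255699·e^(0.687×3.4) = 255699·e^2.336 = 2.643351×10^6.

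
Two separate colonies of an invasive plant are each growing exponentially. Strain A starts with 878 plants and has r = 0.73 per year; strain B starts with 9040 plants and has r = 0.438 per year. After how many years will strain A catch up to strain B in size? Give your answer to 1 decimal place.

Set 878·e^(0.73t) = 9040·e^(0.438t).
e^((0.73 − 0.438)t) = 9040/878 → e^(0.292·t) = 10.296.
0.292·t = ln(10.296) = 2.3318, so t = 2.3318/0.292 = 7.9855.

8.0 years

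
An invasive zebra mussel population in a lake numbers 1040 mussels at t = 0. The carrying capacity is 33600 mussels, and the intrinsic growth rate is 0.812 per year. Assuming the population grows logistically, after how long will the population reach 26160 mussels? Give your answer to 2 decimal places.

5.79 years

A = (K − N₀)/N₀ = (33600 − 1040)/1040 = 31.308.
Solve 33600/(1 + 31.308·e^(−0.812t)) = 26160: 1 + 31.308·e^(−0.812t) = 1.2844, so e^(−0.812t) = 0.00908415.
−0.812·t = ln(0.00908415) = -4.7012, so t = 4.7012/0.812 = 5.7897.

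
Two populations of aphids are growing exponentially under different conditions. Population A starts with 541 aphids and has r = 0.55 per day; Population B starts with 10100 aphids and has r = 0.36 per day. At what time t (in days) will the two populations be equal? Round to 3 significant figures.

15.4 days

Set 541·e^(0.55t) = 10100·e^(0.36t).
e^((0.55 − 0.36)t) = 10100/541 → e^(0.19·t) = 18.669.
0.19·t = ln(18.669) = 2.9269, so t = 2.9269/0.19 = 15.405.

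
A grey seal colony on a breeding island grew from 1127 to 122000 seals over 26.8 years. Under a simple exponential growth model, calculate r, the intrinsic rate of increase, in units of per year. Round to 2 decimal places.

0.17 per year

From N(t) = N₀·e^(rt): e^(r·26.8) = 122000/1127 = 108.25.
r·26.8 = ln(108.25) = 4.6845, so r = 4.6845/26.8 = 0.17479.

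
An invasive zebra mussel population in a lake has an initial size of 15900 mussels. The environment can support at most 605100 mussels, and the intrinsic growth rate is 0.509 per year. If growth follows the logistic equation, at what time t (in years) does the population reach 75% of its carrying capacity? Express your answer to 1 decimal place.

9.3 years

A = (K − N₀)/N₀ = (605100 − 15900)/15900 = 37.057.
Solve 605100/(1 + 37.057·e^(−0.509t)) = 453825: 1 + 37.057·e^(−0.509t) = 1.3333, so e^(−0.509t) = 0.00899525.
−0.509·t = ln(0.00899525) = -4.7111, so t = 4.7111/0.509 = 9.2555.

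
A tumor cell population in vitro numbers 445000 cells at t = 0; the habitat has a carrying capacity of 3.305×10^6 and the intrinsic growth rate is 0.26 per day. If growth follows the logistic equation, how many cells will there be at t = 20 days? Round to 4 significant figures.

3192000 cells

A = (K − N₀)/N₀ = (3.305×10^6 − 445000)/445000 = 6.427.
N(t) = K/(1 + A·e^(−rt)) = 3.305×10^6/(1 + 6.427×e^(−0.26×20)).
e^(−5.2) = 0.0055166; denominator = 1 + 6.427×0.0055166 = 1.0355.
N = 3.305×10^6/1.0355 = 3.191834×10^6.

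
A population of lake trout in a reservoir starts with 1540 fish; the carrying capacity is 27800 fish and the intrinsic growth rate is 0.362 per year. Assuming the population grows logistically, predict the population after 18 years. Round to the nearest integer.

A = (K − N₀)/N₀ = (27800 − 1540)/1540 = 17.052.
N(t) = K/(1 + A·e^(−rt)) = 27800/(1 + 17.052×e^(−0.362×18)).
e^(−6.516) = 0.0014796; denominator = 1 + 17.052×0.0014796 = 1.0252.
N = 27800/1.0252 = 27115.9.

27116 fish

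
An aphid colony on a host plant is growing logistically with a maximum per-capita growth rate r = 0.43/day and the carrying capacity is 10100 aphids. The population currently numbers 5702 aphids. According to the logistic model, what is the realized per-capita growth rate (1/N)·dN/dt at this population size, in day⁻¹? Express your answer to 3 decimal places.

(1/N)·dN/dt = r(1 − N/K) = 0.43 × (1 − 5702/10100).
= 0.43 × 0.43545 = 0.18724.

0.187 per day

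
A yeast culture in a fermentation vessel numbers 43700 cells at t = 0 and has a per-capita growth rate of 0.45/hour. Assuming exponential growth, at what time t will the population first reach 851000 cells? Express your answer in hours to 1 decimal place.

Set N₀·e^(rt) = 851000: e^(0.45·t) = 851000/43700 = 19.474.
0.45·t = ln(19.474) = 2.9691, so t = 2.9691/0.45 = 6.5979.

6.6 hours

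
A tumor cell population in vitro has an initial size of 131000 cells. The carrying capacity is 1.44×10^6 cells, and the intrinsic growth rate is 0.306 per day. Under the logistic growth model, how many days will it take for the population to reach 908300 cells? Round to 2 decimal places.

9.27 days

A = (K − N₀)/N₀ = (1.44×10^6 − 131000)/131000 = 9.9924.
Solve 1.44×10^6/(1 + 9.9924·e^(−0.306t)) = 908300: 1 + 9.9924·e^(−0.306t) = 1.5854, so e^(−0.306t) = 0.0585826.
−0.306·t = ln(0.0585826) = -2.8373, so t = 2.8373/0.306 = 9.2723.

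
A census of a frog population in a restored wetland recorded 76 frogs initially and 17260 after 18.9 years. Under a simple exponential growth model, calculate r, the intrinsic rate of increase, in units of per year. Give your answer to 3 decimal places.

From N(t) = N₀·e^(rt): e^(r·18.9) = 17260/76 = 227.11.
r·18.9 = ln(227.11) = 5.4254, so r = 5.4254/18.9 = 0.28706.

0.287 per year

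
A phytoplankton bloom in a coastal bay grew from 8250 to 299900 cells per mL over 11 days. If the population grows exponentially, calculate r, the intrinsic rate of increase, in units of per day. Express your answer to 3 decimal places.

From N(t) = N₀·e^(rt): e^(r·11) = 299900/8250 = 36.352.
r·11 = ln(36.352) = 3.5932, so r = 3.5932/11 = 0.32666.

0.327 per day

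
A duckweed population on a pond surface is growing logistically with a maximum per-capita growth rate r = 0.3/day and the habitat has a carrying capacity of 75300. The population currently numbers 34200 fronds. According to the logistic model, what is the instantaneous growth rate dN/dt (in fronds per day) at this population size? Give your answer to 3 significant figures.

5600 fronds per day

dN/dt = rN(1 − N/K) = 0.3 × 34200 × (1 − 34200/75300).
1 − 34200/75300 = 0.54582; dN/dt = 0.3 × 34200 × 0.54582 = 5600.1.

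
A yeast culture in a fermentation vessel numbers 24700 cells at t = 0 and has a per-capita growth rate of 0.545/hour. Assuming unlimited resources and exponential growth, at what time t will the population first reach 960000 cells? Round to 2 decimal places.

Set N₀·e^(rt) = 960000: e^(0.545·t) = 960000/24700 = 38.866.
0.545·t = ln(38.866) = 3.6601, so t = 3.6601/0.545 = 6.7158.

6.72 hours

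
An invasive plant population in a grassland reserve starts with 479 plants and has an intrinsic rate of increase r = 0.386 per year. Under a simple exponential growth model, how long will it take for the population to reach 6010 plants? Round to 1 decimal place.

6.6 years

Set N₀·e^(rt) = 6010: e^(0.386·t) = 6010/479 = 12.547.
0.386·t = ln(12.547) = 2.5295, so t = 2.5295/0.386 = 6.5531.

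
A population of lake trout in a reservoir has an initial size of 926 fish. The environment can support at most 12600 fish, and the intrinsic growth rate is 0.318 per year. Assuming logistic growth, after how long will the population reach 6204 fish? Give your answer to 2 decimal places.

7.87 years

A = (K − N₀)/N₀ = (12600 − 926)/926 = 12.607.
Solve 12600/(1 + 12.607·e^(−0.318t)) = 6204: 1 + 12.607·e^(−0.318t) = 2.0309, so e^(−0.318t) = 0.0817764.
−0.318·t = ln(0.0817764) = -2.5038, so t = 2.5038/0.318 = 7.8735.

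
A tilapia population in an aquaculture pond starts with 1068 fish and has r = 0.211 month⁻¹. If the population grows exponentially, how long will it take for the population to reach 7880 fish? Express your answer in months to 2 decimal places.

9.47 months

Set N₀·e^(rt) = 7880: e^(0.211·t) = 7880/1068 = 7.3783.
0.211·t = ln(7.3783) = 1.9985, so t = 1.9985/0.211 = 9.4718.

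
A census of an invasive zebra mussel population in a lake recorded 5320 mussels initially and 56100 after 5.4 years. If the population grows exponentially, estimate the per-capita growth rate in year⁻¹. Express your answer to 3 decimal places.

From N(t) = N₀·e^(rt): e^(r·5.4) = 56100/5320 = 10.545.
r·5.4 = ln(10.545) = 2.3557, so r = 2.3557/5.4 = 0.43623.

0.436 per year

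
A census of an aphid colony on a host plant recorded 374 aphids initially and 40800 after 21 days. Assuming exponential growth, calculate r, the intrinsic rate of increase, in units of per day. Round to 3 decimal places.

From N(t) = N₀·e^(rt): e^(r·21) = 40800/374 = 109.09.
r·21 = ln(109.09) = 4.6922, so r = 4.6922/21 = 0.22344.

0.223 per day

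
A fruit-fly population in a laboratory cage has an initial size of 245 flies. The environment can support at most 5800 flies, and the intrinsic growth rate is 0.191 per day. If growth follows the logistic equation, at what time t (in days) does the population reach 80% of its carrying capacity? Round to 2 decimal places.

A = (K − N₀)/N₀ = (5800 − 245)/245 = 22.673.
Solve 5800/(1 + 22.673·e^(−0.191t)) = 4640: 1 + 22.673·e^(−0.191t) = 1.25, so e^(−0.191t) = 0.0110261.
−0.191·t = ln(0.0110261) = -4.5075, so t = 4.5075/0.191 = 23.599.

23.60 days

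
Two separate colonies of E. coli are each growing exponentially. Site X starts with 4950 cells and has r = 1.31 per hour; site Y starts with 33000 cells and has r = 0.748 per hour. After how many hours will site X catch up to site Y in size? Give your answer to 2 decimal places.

3.38 hours

Set 4950·e^(1.31t) = 33000·e^(0.748t).
e^((1.31 − 0.748)t) = 33000/4950 → e^(0.562·t) = 6.6667.
0.562·t = ln(6.6667) = 1.8971, so t = 1.8971/0.562 = 3.3757.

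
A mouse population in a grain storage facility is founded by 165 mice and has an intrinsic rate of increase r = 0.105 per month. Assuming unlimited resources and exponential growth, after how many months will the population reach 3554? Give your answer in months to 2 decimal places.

Set N₀·e^(rt) = 3554: e^(0.105·t) = 3554/165 = 21.539.
0.105·t = ln(21.539) = 3.0699, so t = 3.0699/0.105 = 29.237.

29.24 months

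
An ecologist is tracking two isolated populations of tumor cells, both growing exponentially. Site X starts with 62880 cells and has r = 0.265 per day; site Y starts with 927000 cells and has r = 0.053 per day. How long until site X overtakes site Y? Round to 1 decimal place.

Set 62880·e^(0.265t) = 927000·e^(0.053t).
e^((0.265 − 0.053)t) = 927000/62880 → e^(0.212·t) = 14.742.
0.212·t = ln(14.742) = 2.6907, so t = 2.6907/0.212 = 12.692.

12.7 days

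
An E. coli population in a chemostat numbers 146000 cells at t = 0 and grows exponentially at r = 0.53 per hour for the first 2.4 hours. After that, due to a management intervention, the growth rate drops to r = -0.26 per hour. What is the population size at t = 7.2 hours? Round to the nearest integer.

Phase 1: N(2.4) = 146000·e^(0.53×2.4) = 146000·e^1.272 = 520925.
Phase 2 runs for 7.2 − 2.4 = 4.8 hours at r = -0.26.
N(7.2) = 520925·e^(-0.26×4.8) = 520925·e^-1.248 = 149546.

149546 cells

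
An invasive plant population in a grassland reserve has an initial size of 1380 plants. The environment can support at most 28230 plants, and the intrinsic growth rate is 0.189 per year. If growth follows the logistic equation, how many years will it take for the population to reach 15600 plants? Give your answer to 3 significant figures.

16.8 years

A = (K − N₀)/N₀ = (28230 − 1380)/1380 = 19.457.
Solve 28230/(1 + 19.457·e^(−0.189t)) = 15600: 1 + 19.457·e^(−0.189t) = 1.8096, so e^(−0.189t) = 0.0416115.
−0.189·t = ln(0.0416115) = -3.1794, so t = 3.1794/0.189 = 16.822.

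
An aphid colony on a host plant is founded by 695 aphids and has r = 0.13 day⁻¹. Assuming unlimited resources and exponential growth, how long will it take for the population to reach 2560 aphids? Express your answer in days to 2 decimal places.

Set N₀·e^(rt) = 2560: e^(0.13·t) = 2560/695 = 3.6835.
0.13·t = ln(3.6835) = 1.3039, so t = 1.3039/0.13 = 10.03.

10.03 days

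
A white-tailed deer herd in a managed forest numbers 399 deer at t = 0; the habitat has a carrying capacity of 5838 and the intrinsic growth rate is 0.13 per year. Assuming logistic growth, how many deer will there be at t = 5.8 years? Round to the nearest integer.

A = (K − N₀)/N₀ = (5838 − 399)/399 = 13.632.
N(t) = K/(1 + A·e^(−rt)) = 5838/(1 + 13.632×e^(−0.13×5.8)).
e^(−0.754) = 0.47048; denominator = 1 + 13.632×0.47048 = 7.4134.
N = 5838/7.4134 = 787.493.

787 deer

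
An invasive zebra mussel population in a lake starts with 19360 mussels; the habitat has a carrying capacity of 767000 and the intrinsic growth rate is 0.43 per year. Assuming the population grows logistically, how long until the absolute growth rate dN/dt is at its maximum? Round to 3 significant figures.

Logistic growth is fastest at N = K/2 = 383500.
A = (K − N₀)/N₀ = 38.618. Set K/(1 + A·e^(−rt)) = K/2 → A·e^(−rt) = 1.
e^(−0.43t) = 1/38.618 = 0.0258948, so t = ln(38.618)/0.43 = 3.6537/0.43 = 8.497.

8.50 years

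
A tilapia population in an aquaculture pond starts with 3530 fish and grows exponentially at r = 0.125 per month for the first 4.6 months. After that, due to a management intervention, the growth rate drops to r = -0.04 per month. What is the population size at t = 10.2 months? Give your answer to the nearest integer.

5014 fish

Phase 1: N(4.6) = 3530·e^(0.125×4.6) = 3530·e^0.575 = 6273.27.
Phase 2 runs for 10.2 − 4.6 = 5.6 months at r = -0.04.
N(10.2) = 6273.27·e^(-0.04×5.6) = 6273.27·e^-0.224 = 5014.32.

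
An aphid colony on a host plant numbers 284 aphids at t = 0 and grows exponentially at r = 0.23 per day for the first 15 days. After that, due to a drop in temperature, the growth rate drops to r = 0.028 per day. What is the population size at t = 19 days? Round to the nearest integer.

Phase 1: N(15) = 284·e^(0.23×15) = 284·e^3.45 = 8946.11.
Phase 2 runs for 19 − 15 = 4 days at r = 0.028.
N(19) = 8946.11·e^(0.028×4) = 8946.11·e^0.112 = 10006.3.

10006 aphids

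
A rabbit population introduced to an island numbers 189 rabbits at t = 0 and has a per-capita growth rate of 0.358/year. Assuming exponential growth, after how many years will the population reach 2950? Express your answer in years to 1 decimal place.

7.7 years

Set N₀·e^(rt) = 2950: e^(0.358·t) = 2950/189 = 15.608.
0.358·t = ln(15.608) = 2.7478, so t = 2.7478/0.358 = 7.6755.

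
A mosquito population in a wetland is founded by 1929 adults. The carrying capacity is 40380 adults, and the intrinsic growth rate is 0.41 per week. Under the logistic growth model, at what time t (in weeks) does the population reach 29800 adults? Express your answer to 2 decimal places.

9.82 weeks

A = (K − N₀)/N₀ = (40380 − 1929)/1929 = 19.933.
Solve 40380/(1 + 19.933·e^(−0.41t)) = 29800: 1 + 19.933·e^(−0.41t) = 1.355, so e^(−0.41t) = 0.0178112.
−0.41·t = ln(0.0178112) = -4.0279, so t = 4.0279/0.41 = 9.8242.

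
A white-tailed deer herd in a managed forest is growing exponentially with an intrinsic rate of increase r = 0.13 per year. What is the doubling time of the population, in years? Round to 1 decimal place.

5.3 years

Doubling time t_d = ln(2)/r = 0.6931/0.13 = 5.3319.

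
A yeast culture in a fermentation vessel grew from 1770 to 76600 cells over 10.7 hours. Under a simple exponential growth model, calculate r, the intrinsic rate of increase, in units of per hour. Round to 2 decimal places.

From N(t) = N₀·e^(rt): e^(r·10.7) = 76600/1770 = 43.277.
r·10.7 = ln(43.277) = 3.7676, so r = 3.7676/10.7 = 0.35211.

0.35 per hour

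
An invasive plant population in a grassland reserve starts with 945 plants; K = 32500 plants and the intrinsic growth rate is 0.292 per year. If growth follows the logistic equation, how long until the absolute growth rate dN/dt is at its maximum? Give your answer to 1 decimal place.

Logistic growth is fastest at N = K/2 = 16250.
A = (K − N₀)/N₀ = 33.392. Set K/(1 + A·e^(−rt)) = K/2 → A·e^(−rt) = 1.
e^(−0.292t) = 1/33.392 = 0.0299477, so t = ln(33.392)/0.292 = 3.5083/0.292 = 12.015.

12.0 years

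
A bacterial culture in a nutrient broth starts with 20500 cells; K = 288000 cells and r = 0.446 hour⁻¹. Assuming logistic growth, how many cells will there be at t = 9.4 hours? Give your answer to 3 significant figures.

A = (K − N₀)/N₀ = (288000 − 20500)/20500 = 13.049.
N(t) = K/(1 + A·e^(−rt)) = 288000/(1 + 13.049×e^(−0.446×9.4)).
e^(−4.192) = 0.01511; denominator = 1 + 13.049×0.01511 = 1.1972.
N = 288000/1.1972 = 240568.

241000 cells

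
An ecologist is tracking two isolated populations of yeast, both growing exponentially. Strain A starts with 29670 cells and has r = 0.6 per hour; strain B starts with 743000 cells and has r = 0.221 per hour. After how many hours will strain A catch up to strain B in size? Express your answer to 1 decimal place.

Set 29670·e^(0.6t) = 743000·e^(0.221t).
e^((0.6 − 0.221)t) = 743000/29670 → e^(0.379·t) = 25.042.
0.379·t = ln(25.042) = 3.2206, so t = 3.2206/0.379 = 8.4975.

8.5 hours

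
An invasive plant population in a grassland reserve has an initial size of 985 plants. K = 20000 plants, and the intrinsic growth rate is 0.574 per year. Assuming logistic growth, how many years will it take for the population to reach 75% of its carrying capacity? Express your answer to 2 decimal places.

7.07 years

A = (K − N₀)/N₀ = (20000 − 985)/985 = 19.305.
Solve 20000/(1 + 19.305·e^(−0.574t)) = 15000: 1 + 19.305·e^(−0.574t) = 1.3333, so e^(−0.574t) = 0.0172671.
−0.574·t = ln(0.0172671) = -4.059, so t = 4.059/0.574 = 7.0713.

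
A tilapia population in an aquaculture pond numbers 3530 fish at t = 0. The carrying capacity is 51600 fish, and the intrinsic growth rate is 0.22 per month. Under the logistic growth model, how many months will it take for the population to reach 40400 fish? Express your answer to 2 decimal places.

A = (K − N₀)/N₀ = (51600 − 3530)/3530 = 13.618.
Solve 51600/(1 + 13.618·e^(−0.22t)) = 40400: 1 + 13.618·e^(−0.22t) = 1.2772, so e^(−0.22t) = 0.0203581.
−0.22·t = ln(0.0203581) = -3.8943, so t = 3.8943/0.22 = 17.701.

17.70 months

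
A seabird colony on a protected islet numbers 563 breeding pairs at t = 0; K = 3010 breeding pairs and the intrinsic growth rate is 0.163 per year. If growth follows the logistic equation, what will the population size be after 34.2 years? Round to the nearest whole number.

A = (K − N₀)/N₀ = (3010 − 563)/563 = 4.3464.
N(t) = K/(1 + A·e^(−rt)) = 3010/(1 + 4.3464×e^(−0.163×34.2)).
e^(−5.575) = 0.003793; denominator = 1 + 4.3464×0.003793 = 1.0165.
N = 3010/1.0165 = 2961.18.

2961 breeding pairs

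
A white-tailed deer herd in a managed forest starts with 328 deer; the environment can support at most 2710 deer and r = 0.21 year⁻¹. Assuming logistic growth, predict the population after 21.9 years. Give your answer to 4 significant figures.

A = (K − N₀)/N₀ = (2710 − 328)/328 = 7.2622.
N(t) = K/(1 + A·e^(−rt)) = 2710/(1 + 7.2622×e^(−0.21×21.9)).
e^(−4.599) = 0.010062; denominator = 1 + 7.2622×0.010062 = 1.0731.
N = 2710/1.0731 = 2525.46.

2525 deer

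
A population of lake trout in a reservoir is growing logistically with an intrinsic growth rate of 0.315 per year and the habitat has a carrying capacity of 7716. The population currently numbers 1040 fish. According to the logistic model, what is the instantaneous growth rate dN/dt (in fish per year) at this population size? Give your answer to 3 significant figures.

dN/dt = rN(1 − N/K) = 0.315 × 1040 × (1 − 1040/7716).
1 − 1040/7716 = 0.86522; dN/dt = 0.315 × 1040 × 0.86522 = 283.44.

283 fish per year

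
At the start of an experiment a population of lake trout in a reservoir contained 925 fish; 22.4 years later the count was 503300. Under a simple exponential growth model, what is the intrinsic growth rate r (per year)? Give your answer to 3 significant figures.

0.281 per year

From N(t) = N₀·e^(rt): e^(r·22.4) = 503300/925 = 544.11.
r·22.4 = ln(544.11) = 6.2991, so r = 6.2991/22.4 = 0.28121.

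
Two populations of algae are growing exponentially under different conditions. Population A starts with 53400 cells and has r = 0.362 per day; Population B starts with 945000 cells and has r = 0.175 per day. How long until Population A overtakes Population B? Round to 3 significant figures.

15.4 days

Set 53400·e^(0.362t) = 945000·e^(0.175t).
e^((0.362 − 0.175)t) = 945000/53400 → e^(0.187·t) = 17.697.
0.187·t = ln(17.697) = 2.8734, so t = 2.8734/0.187 = 15.366.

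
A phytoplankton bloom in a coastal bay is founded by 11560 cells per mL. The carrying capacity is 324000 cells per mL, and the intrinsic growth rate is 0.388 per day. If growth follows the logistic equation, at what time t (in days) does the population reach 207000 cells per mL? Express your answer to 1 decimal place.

10.0 days

A = (K − N₀)/N₀ = (324000 − 11560)/11560 = 27.028.
Solve 324000/(1 + 27.028·e^(−0.388t)) = 207000: 1 + 27.028·e^(−0.388t) = 1.5652, so e^(−0.388t) = 0.0209125.
−0.388·t = ln(0.0209125) = -3.8674, so t = 3.8674/0.388 = 9.9675.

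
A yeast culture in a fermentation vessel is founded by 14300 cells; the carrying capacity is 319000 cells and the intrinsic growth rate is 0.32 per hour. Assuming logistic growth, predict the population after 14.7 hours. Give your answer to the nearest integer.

A = (K − N₀)/N₀ = (319000 − 14300)/14300 = 21.308.
N(t) = K/(1 + A·e^(−rt)) = 319000/(1 + 21.308×e^(−0.32×14.7)).
e^(−4.704) = 0.009059; denominator = 1 + 21.308×0.009059 = 1.193.
N = 319000/1.193 = 267387.

267387 cells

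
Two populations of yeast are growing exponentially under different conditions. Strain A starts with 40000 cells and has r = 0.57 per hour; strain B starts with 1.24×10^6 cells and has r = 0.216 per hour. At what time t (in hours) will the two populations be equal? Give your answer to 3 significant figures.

Set 40000·e^(0.57t) = 1.24×10^6·e^(0.216t).
e^((0.57 − 0.216)t) = 1.24×10^6/40000 → e^(0.354·t) = 31.
0.354·t = ln(31) = 3.434, so t = 3.434/0.354 = 9.7005.

9.70 hours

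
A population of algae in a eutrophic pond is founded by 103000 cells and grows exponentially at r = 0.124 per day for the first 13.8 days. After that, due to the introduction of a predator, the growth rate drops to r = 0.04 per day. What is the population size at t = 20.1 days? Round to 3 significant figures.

Phase 1: N(13.8) = 103000·e^(0.124×13.8) = 103000·e^1.711 = 570167.
Phase 2 runs for 20.1 − 13.8 = 6.3 days at r = 0.04.
N(20.1) = 570167·e^(0.04×6.3) = 570167·e^0.252 = 733574.

734000 cells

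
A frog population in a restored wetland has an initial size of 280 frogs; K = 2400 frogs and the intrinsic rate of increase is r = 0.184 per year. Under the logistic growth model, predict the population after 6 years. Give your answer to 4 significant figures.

683.7 frogs

A = (K − N₀)/N₀ = (2400 − 280)/280 = 7.5714.
N(t) = K/(1 + A·e^(−rt)) = 2400/(1 + 7.5714×e^(−0.184×6)).
e^(−1.104) = 0.33154; denominator = 1 + 7.5714×0.33154 = 3.5102.
N = 2400/3.5102 = 683.712.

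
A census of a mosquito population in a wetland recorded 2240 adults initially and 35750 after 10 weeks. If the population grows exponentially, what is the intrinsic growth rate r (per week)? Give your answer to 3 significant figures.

From N(t) = N₀·e^(rt): e^(r·10) = 35750/2240 = 15.96.
r·10 = ln(15.96) = 2.7701, so r = 2.7701/10 = 0.27701.

0.277 per week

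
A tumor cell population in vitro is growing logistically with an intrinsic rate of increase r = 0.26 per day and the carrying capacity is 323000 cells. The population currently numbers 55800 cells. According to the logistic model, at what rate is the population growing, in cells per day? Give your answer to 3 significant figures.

dN/dt = rN(1 − N/K) = 0.26 × 55800 × (1 − 55800/323000).
1 − 55800/323000 = 0.82724; dN/dt = 0.26 × 55800 × 0.82724 = 12002.

12000 cells per day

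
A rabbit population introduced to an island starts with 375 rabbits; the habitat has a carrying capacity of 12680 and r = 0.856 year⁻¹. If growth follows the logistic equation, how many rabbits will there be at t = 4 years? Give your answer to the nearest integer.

6128 rabbits

A = (K − N₀)/N₀ = (12680 − 375)/375 = 32.813.
N(t) = K/(1 + A·e^(−rt)) = 12680/(1 + 32.813×e^(−0.856×4)).
e^(−3.424) = 0.032582; denominator = 1 + 32.813×0.032582 = 2.0691.
N = 12680/2.0691 = 6128.21.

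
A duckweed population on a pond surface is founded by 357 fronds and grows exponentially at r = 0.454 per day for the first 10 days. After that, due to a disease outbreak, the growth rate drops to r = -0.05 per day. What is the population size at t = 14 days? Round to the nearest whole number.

Phase 1: N(10) = 357·e^(0.454×10) = 357·e^4.54 = 33447.6.
Phase 2 runs for 14 − 10 = 4 days at r = -0.05.
N(14) = 33447.6·e^(-0.05×4) = 33447.6·e^-0.2 = 27384.6.

27385 fronds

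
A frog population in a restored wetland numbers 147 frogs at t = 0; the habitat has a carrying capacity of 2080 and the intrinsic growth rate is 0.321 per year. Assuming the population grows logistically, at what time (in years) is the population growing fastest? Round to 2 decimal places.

Logistic growth is fastest at N = K/2 = 1040.
A = (K − N₀)/N₀ = 13.15. Set K/(1 + A·e^(−rt)) = K/2 → A·e^(−rt) = 1.
e^(−0.321t) = 1/13.15 = 0.0760476, so t = ln(13.15)/0.321 = 2.5764/0.321 = 8.0262.

8.03 years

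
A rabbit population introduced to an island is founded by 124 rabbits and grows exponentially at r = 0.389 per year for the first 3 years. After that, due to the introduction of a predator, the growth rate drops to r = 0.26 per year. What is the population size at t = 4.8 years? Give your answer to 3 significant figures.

Phase 1: N(3) = 124·e^(0.389×3) = 124·e^1.167 = 398.33.
Phase 2 runs for 4.8 − 3 = 1.8 years at r = 0.26.
N(4.8) = 398.33·e^(0.26×1.8) = 398.33·e^0.468 = 636.053.

636 rabbits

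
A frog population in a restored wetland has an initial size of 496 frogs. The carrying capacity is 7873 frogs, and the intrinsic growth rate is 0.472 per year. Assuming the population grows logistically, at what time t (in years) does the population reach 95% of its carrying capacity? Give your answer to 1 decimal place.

A = (K − N₀)/N₀ = (7873 − 496)/496 = 14.873.
Solve 7873/(1 + 14.873·e^(−0.472t)) = 7479.35: 1 + 14.873·e^(−0.472t) = 1.0526, so e^(−0.472t) = 0.00353874.
−0.472·t = ln(0.00353874) = -5.644, so t = 5.644/0.472 = 11.958.

12.0 years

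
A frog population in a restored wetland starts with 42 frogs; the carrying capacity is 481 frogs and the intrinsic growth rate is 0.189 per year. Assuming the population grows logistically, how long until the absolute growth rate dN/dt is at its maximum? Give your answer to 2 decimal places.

12.42 years

Logistic growth is fastest at N = K/2 = 240.5.
A = (K − N₀)/N₀ = 10.452. Set K/(1 + A·e^(−rt)) = K/2 → A·e^(−rt) = 1.
e^(−0.189t) = 1/10.452 = 0.095672, so t = ln(10.452)/0.189 = 2.3468/0.189 = 12.417.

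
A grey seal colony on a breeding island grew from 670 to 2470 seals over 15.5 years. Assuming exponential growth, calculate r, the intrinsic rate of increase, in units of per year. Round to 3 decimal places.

0.084 per year

From N(t) = N₀·e^(rt): e^(r·15.5) = 2470/670 = 3.6866.
r·15.5 = ln(3.6866) = 1.3047, so r = 1.3047/15.5 = 0.084174.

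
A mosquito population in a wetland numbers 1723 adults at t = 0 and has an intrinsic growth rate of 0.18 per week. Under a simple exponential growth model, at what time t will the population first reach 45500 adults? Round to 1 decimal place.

18.2 weeks

Set N₀·e^(rt) = 45500: e^(0.18·t) = 45500/1723 = 26.407.
0.18·t = ln(26.407) = 3.2736, so t = 3.2736/0.18 = 18.187.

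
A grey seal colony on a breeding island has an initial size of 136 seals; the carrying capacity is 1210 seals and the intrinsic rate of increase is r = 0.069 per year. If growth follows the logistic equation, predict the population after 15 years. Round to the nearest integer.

A = (K − N₀)/N₀ = (1210 − 136)/136 = 7.8971.
N(t) = K/(1 + A·e^(−rt)) = 1210/(1 + 7.8971×e^(−0.069×15)).
e^(−1.035) = 0.35523; denominator = 1 + 7.8971×0.35523 = 3.8052.
N = 1210/3.8052 = 317.982.

318 seals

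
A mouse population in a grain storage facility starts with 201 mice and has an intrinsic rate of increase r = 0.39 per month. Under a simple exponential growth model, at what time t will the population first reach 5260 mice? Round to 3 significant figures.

8.37 months

Set N₀·e^(rt) = 5260: e^(0.39·t) = 5260/201 = 26.169.
0.39·t = ln(26.169) = 3.2646, so t = 3.2646/0.39 = 8.3707.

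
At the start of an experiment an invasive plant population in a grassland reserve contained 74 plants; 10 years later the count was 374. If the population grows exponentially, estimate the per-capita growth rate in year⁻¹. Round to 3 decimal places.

From N(t) = N₀·e^(rt): e^(r·10) = 374/74 = 5.0541.
r·10 = ln(5.0541) = 1.6202, so r = 1.6202/10 = 0.16202.

0.162 per year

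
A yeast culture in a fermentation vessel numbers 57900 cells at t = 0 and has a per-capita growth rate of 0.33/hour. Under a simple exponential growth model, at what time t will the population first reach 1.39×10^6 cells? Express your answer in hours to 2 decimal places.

Set N₀·e^(rt) = 1.39×10^6: e^(0.33·t) = 1.39×10^6/57900 = 24.007.
0.33·t = ln(24.007) = 3.1783, so t = 3.1783/0.33 = 9.6313.

9.63 hours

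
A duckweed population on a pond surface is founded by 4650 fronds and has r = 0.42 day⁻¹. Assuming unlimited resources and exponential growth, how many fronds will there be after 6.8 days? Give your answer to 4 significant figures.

80870 fronds

N(t) = N₀·e^(rt) = 4650 × e^(0.42×6.8) = 4650 × e^2.856.
e^2.856 ≈ 17.392, so N ≈ 4650 × 17.392 = 80872.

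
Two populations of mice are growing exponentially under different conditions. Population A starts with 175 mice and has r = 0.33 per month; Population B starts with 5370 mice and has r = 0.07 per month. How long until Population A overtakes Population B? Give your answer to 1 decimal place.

13.2 months

Set 175·e^(0.33t) = 5370·e^(0.07t).
e^((0.33 − 0.07)t) = 5370/175 → e^(0.26·t) = 30.686.
0.26·t = ln(30.686) = 3.4238, so t = 3.4238/0.26 = 13.168.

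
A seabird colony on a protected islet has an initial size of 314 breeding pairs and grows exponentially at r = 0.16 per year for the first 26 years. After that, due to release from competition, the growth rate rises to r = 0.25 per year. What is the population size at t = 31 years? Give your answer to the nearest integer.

70220 breeding pairs

Phase 1: N(26) = 314·e^(0.16×26) = 314·e^4.16 = 20118.5.
Phase 2 runs for 31 − 26 = 5 years at r = 0.25.
N(31) = 20118.5·e^(0.25×5) = 20118.5·e^1.25 = 70220.3.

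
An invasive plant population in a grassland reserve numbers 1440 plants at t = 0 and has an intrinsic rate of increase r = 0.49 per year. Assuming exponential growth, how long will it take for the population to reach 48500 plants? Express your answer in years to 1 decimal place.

7.2 years

Set N₀·e^(rt) = 48500: e^(0.49·t) = 48500/1440 = 33.681.
0.49·t = ln(33.681) = 3.5169, so t = 3.5169/0.49 = 7.1774.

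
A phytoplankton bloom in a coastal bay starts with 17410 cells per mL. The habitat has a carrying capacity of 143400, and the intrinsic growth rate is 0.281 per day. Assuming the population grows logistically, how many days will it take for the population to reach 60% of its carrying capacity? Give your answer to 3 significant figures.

8.49 days

A = (K − N₀)/N₀ = (143400 − 17410)/17410 = 7.2366.
Solve 143400/(1 + 7.2366·e^(−0.281t)) = 86040: 1 + 7.2366·e^(−0.281t) = 1.6667, so e^(−0.281t) = 0.0921237.
−0.281·t = ln(0.0921237) = -2.3846, so t = 2.3846/0.281 = 8.4862.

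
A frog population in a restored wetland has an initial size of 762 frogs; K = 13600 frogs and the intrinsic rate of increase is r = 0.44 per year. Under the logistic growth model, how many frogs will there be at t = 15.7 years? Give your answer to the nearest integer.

A = (K − N₀)/N₀ = (13600 − 762)/762 = 16.848.
N(t) = K/(1 + A·e^(−rt)) = 13600/(1 + 16.848×e^(−0.44×15.7)).
e^(−6.908) = 0.00099976; denominator = 1 + 16.848×0.00099976 = 1.0168.
N = 13600/1.0168 = 13374.7.

13375 frogs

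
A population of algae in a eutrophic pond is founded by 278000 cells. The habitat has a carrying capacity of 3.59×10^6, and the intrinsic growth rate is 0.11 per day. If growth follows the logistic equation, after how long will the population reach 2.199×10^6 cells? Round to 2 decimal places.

A = (K − N₀)/N₀ = (3.59×10^6 − 278000)/278000 = 11.914.
Solve 3.59×10^6/(1 + 11.914·e^(−0.11t)) = 2.199×10^6: 1 + 11.914·e^(−0.11t) = 1.6326, so e^(−0.11t) = 0.0530953.
−0.11·t = ln(0.0530953) = -2.9357, so t = 2.9357/0.11 = 26.688.

26.69 days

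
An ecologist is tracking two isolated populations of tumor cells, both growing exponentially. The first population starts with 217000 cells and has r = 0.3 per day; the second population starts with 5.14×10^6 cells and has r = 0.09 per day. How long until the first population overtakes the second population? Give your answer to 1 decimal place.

Set 217000·e^(0.3t) = 5.14×10^6·e^(0.09t).
e^((0.3 − 0.09)t) = 5.14×10^6/217000 → e^(0.21·t) = 23.687.
0.21·t = ln(23.687) = 3.1649, so t = 3.1649/0.21 = 15.071.

15.1 days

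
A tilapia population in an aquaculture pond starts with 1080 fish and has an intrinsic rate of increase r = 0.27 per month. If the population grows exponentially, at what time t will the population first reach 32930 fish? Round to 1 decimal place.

Set N₀·e^(rt) = 32930: e^(0.27·t) = 32930/1080 = 30.491.
0.27·t = ln(30.491) = 3.4174, so t = 3.4174/0.27 = 12.657.

12.7 months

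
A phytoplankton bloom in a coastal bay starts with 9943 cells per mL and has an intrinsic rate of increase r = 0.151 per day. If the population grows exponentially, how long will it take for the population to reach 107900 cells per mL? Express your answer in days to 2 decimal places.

15.79 days

Set N₀·e^(rt) = 107900: e^(0.151·t) = 107900/9943 = 10.852.
0.151·t = ln(10.852) = 2.3843, so t = 2.3843/0.151 = 15.79.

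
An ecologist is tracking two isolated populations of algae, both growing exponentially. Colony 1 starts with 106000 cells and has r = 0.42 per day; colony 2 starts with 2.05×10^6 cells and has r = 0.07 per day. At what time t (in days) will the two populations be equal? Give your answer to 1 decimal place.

8.5 days

Set 106000·e^(0.42t) = 2.05×10^6·e^(0.07t).
e^((0.42 − 0.07)t) = 2.05×10^6/106000 → e^(0.35·t) = 19.34.
0.35·t = ln(19.34) = 2.9622, so t = 2.9622/0.35 = 8.4633.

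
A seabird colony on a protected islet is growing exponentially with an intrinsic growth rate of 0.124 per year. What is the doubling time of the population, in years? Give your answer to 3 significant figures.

5.59 years

Doubling time t_d = ln(2)/r = 0.6931/0.124 = 5.5899.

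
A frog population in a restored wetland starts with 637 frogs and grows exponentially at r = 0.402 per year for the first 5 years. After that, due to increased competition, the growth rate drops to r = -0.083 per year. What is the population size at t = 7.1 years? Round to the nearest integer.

3994 frogs

Phase 1: N(5) = 637·e^(0.402×5) = 637·e^2.01 = 4754.13.
Phase 2 runs for 7.1 − 5 = 2.1 years at r = -0.083.
N(7.1) = 4754.13·e^(-0.083×2.1) = 4754.13·e^-0.1743 = 3993.69.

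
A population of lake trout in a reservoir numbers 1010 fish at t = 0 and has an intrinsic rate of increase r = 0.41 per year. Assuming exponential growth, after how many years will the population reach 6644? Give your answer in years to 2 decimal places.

Set N₀·e^(rt) = 6644: e^(0.41·t) = 6644/1010 = 6.5782.
0.41·t = ln(6.5782) = 1.8838, so t = 1.8838/0.41 = 4.5945.

4.59 years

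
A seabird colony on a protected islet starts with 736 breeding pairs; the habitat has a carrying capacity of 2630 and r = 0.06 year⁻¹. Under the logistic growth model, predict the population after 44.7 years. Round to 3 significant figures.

2240 breeding pairs

A = (K − N₀)/N₀ = (2630 − 736)/736 = 2.5734.
N(t) = K/(1 + A·e^(−rt)) = 2630/(1 + 2.5734×e^(−0.06×44.7)).
e^(−2.682) = 0.068426; denominator = 1 + 2.5734×0.068426 = 1.1761.
N = 2630/1.1761 = 2236.23.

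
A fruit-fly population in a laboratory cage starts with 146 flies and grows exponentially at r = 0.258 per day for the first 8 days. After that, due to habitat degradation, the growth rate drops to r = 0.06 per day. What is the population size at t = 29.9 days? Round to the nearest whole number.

4280 flies

Phase 1: N(8) = 146·e^(0.258×8) = 146·e^2.064 = 1150.1.
Phase 2 runs for 29.9 − 8 = 21.9 days at r = 0.06.
N(29.9) = 1150.1·e^(0.06×21.9) = 1150.1·e^1.314 = 4279.56.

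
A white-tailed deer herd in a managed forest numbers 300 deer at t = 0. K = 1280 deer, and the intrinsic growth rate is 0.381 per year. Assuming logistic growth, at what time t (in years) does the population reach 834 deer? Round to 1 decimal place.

4.7 years

A = (K − N₀)/N₀ = (1280 − 300)/300 = 3.2667.
Solve 1280/(1 + 3.2667·e^(−0.381t)) = 834: 1 + 3.2667·e^(−0.381t) = 1.5348, so e^(−0.381t) = 0.163706.
−0.381·t = ln(0.163706) = -1.8097, so t = 1.8097/0.381 = 4.7498.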